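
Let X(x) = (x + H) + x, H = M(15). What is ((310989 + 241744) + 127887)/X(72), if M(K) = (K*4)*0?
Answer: 170155/36 ≈ 4726.5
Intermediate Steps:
M(K) = 0 (M(K) = (4*K)*0 = 0)
H = 0
X(x) = 2*x (X(x) = (x + 0) + x = x + x = 2*x)
((310989 + 241744) + 127887)/X(72) = ((310989 + 241744) + 127887)/((2*72)) = (552733 + 127887)/144 = 680620*(1/144) = 170155/36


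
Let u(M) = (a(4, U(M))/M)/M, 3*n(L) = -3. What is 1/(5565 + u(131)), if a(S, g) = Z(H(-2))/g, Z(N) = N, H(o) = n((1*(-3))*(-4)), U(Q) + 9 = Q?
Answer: 2093642/11651117729 ≈ 0.00017969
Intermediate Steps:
n(L) = -1 (n(L) = (1/3)*(-3) = -1)
U(Q) = -9 + Q
H(o) = -1
a(S, g) = -1/g
u(M) = -1/(M**2*(-9 + M)) (u(M) = ((-1/(-9 + M))/M)/M = (-1/(M*(-9 + M)))/M = -1/(M**2*(-9 + M)))
1/(5565 + u(131)) = 1/(5565 - 1/(131**2*(-9 + 131))) = 1/(5565 - 1*1/17161/122) = 1/(5565 - 1*1/17161*1/122) = 1/(5565 - 1/2093642) = 1/(11651117729/2093642) = 2093642/11651117729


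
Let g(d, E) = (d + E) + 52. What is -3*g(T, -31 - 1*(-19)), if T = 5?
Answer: -135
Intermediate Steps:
g(d, E) = 52 + E + d (g(d, E) = (E + d) + 52 = 52 + E + d)
-3*g(T, -31 - 1*(-19)) = -3*(52 + (-31 - 1*(-19)) + 5) = -3*(52 + (-31 + 19) + 5) = -3*(52 - 12 + 5) = -3*45 = -135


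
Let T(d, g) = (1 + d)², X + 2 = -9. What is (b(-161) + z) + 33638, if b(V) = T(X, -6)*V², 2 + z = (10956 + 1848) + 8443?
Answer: 2646983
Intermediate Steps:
X = -11 (X = -2 - 9 = -11)
z = 21245 (z = -2 + ((10956 + 1848) + 8443) = -2 + (12804 + 8443) = -2 + 21247 = 21245)
b(V) = 100*V² (b(V) = (1 - 11)²*V² = (-10)²*V² = 100*V²)
(b(-161) + z) + 33638 = (100*(-161)² + 21245) + 33638 = (100*25921 + 21245) + 33638 = (2592100 + 21245) + 33638 = 2613345 + 33638 = 2646983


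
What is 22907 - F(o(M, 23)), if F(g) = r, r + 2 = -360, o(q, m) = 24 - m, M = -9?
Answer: 23269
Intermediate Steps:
r = -362 (r = -2 - 360 = -362)
F(g) = -362
22907 - F(o(M, 23)) = 22907 - 1*(-362) = 22907 + 362 = 23269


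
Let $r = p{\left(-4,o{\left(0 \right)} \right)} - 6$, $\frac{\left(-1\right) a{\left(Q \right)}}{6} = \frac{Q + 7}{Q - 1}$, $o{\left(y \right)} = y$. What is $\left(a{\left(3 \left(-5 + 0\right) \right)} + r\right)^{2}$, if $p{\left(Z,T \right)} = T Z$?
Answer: $81$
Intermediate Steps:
$a{\left(Q \right)} = - \frac{6 \left(7 + Q\right)}{-1 + Q}$ ($a{\left(Q \right)} = - 6 \frac{Q + 7}{Q - 1} = - 6 \frac{7 + Q}{-1 + Q} = - \frac{6 \left(7 + Q\right)}{-1 + Q}$)
$r = -6$ ($r = 0 \left(-4\right) - 6 = 0 - 6 = -6$)
$\left(a{\left(3 \left(-5 + 0\right) \right)} + r\right)^{2} = \left(\frac{6 \left(-7 - 3 \left(-5 + 0\right)\right)}{-1 + 3 \left(-5 + 0\right)} - 6\right)^{2} = \left(\frac{6 \left(-7 - 3 \left(-5\right)\right)}{-1 + 3 \left(-5\right)} - 6\right)^{2} = \left(\frac{6 \left(-7 - -15\right)}{-1 - 15} - 6\right)^{2} = \left(\frac{6 \left(-7 + 15\right)}{-16} - 6\right)^{2} = \left(6 \left(- \frac{1}{16}\right) 8 - 6\right)^{2} = \left(-3 - 6\right)^{2} = \left(-9\right)^{2} = 81$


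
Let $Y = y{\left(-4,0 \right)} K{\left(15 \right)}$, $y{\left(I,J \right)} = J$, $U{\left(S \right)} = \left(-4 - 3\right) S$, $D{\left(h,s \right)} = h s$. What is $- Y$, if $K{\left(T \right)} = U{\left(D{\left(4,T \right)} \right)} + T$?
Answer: $0$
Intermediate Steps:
$U{\left(S \right)} = - 7 S$
$K{\left(T \right)} = - 27 T$ ($K{\left(T \right)} = - 7 \cdot 4 T + T = - 28 T + T = - 27 T$)
$Y = 0$ ($Y = 0 \left(\left(-27\right) 15\right) = 0 \left(-405\right) = 0$)
$- Y = \left(-1\right) 0 = 0$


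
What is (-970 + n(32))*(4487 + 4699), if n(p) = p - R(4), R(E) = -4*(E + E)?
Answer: -8322516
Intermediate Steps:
R(E) = -8*E
n(p) = 32 + p (n(p) = p - (-8)*4 = p - 1*(-32) = p + 32 = 32 + p)
(-970 + n(32))*(4487 + 4699) = (-970 + (32 + 32))*(4487 + 4699) = (-970 + 64)*9186 = -906*9186 = -8322516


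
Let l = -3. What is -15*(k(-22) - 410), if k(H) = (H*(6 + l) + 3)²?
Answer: -53385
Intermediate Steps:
k(H) = (3 + 3*H)² (k(H) = (H*(6 - 3) + 3)² = (H*3 + 3)² = (3*H + 3)² = (3 + 3*H)²)
-15*(k(-22) - 410) = -15*(9*(1 - 22)² - 410) = -15*(9*(-21)² - 410) = -15*(9*441 - 410) = -15*(3969 - 410) = -15*3559 = -53385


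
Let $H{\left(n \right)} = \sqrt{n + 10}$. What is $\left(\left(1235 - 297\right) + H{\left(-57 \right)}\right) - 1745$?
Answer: $-807 + i \sqrt{47} \approx -807.0 + 6.8557 i$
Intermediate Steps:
$H{\left(n \right)} = \sqrt{10 + n}$
$\left(\left(1235 - 297\right) + H{\left(-57 \right)}\right) - 1745 = \left(\left(1235 - 297\right) + \sqrt{10 - 57}\right) - 1745 = \left(938 + \sqrt{-47}\right) - 1745 = \left(938 + i \sqrt{47}\right) - 1745 = -807 + i \sqrt{47}$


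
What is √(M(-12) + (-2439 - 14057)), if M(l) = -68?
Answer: 2*I*√4141 ≈ 128.7*I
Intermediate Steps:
√(M(-12) + (-2439 - 14057)) = √(-68 + (-2439 - 14057)) = √(-68 - 16496) = √(-16564) = 2*I*√4141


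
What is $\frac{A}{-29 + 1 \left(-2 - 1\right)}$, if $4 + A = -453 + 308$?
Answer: $\frac{149}{32} \approx 4.6563$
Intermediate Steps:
$A = -149$ ($A = -4 + \left(-453 + 308\right) = -4 - 145 = -149$)
$\frac{A}{-29 + 1 \left(-2 - 1\right)} = - \frac{149}{-29 + 1 \left(-2 - 1\right)} = - \frac{149}{-29 + 1 \left(-3\right)} = - \frac{149}{-29 - 3} = - \frac{149}{-32} = \left(-149\right) \left(- \frac{1}{32}\right) = \frac{149}{32}$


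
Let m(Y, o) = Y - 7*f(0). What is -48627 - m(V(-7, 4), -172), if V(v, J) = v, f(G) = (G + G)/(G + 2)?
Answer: -48620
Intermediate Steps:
f(G) = 2*G/(2 + G) (f(G) = (2*G)/(2 + G) = 2*G/(2 + G))
m(Y, o) = Y (m(Y, o) = Y - 14*0/(2 + 0) = Y - 14*0/2 = Y - 7*0 = Y + 0 = Y)
-48627 - m(V(-7, 4), -172) = -48627 - 1*(-7) = -48627 + 7 = -48620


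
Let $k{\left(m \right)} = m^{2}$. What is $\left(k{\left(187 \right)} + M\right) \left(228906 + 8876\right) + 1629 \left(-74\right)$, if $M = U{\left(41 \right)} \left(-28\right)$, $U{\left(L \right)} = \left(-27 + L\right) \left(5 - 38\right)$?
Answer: $11390826164$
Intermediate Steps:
$U{\left(L \right)} = 891 - 33 L$ ($U{\left(L \right)} = \left(-27 + L\right) \left(-33\right) = 891 - 33 L$)
$M = 12936$ ($M = \left(891 - 1353\right) \left(-28\right) = \left(-462\right) \left(-28\right) = 12936$)
$\left(k{\left(187 \right)} + M\right) \left(228906 + 8876\right) + 1629 \left(-74\right) = \left(187^{2} + 12936\right) \left(228906 + 8876\right) + 1629 \left(-74\right) = \left(34969 + 12936\right) 237782 - 120546 = 47905 \cdot 237782 - 120546 = 11390946710 - 120546 = 11390826164$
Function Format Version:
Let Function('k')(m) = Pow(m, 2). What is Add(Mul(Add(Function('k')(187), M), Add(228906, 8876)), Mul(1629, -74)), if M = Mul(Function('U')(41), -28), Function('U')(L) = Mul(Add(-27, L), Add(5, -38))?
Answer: 11390826164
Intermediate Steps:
Function('U')(L) = Add(891, Mul(-33, L)) (Function('U')(L) = Mul(Add(-27, L), -33) = Add(891, Mul(-33, L)))
M = 12936 (M = Mul(Add(891, Mul(-33, 41)), -28) = Mul(Add(891, -1353), -28) = Mul(-462, -28) = 12936)
Add(Mul(Add(Function('k')(187), M), Add(228906, 8876)), Mul(1629, -74)) = Add(Mul(Add(Pow(187, 2), 12936), Add(228906, 8876)), Mul(1629, -74)) = Add(Mul(Add(34969, 12936), 237782), -120546) = Add(Mul(47905, 237782), -120546) = Add(11390946710, -120546) = 11390826164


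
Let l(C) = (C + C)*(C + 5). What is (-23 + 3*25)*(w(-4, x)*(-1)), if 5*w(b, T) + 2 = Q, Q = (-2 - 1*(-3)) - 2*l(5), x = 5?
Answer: 10452/5 ≈ 2090.4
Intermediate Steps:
l(C) = 2*C*(5 + C) (l(C) = (2*C)*(5 + C) = 2*C*(5 + C))
Q = -199 (Q = (-2 - 1*(-3)) - 4*5*(5 + 5) = (-2 + 3) - 4*5*10 = 1 - 2*100 = 1 - 200 = -199)
w(b, T) = -201/5 (w(b, T) = -⅖ + (⅕)*(-199) = -⅖ - 199/5 = -201/5)
(-23 + 3*25)*(w(-4, x)*(-1)) = (-23 + 3*25)*(-201/5*(-1)) = (-23 + 75)*(201/5) = 52*(201/5) = 10452/5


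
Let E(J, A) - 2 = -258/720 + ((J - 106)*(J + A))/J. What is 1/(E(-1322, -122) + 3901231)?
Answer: 79320/309322051217 ≈ 2.5643e-7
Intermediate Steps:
E(J, A) = 197/120 + (-106 + J)*(A + J)/J (E(J, A) = 2 + (-258/720 + ((J - 106)*(J + A))/J) = 2 + (-258*1/720 + ((-106 + J)*(A + J))/J) = 2 + (-43/120 + (-106 + J)*(A + J)/J) = 197/120 + (-106 + J)*(A + J)/J)
1/(E(-1322, -122) + 3901231) = 1/((-12523/120 - 122 - 1322 - 106*(-122)/(-1322)) + 3901231) = 1/((-12523/120 - 122 - 1322 - 106*(-122)*(-1/1322)) + 3901231) = 1/((-12523/120 - 122 - 1322 - 6466/661) + 3901231) = 1/(-123591703/79320 + 3901231) = 1/(309322051217/79320) = 79320/309322051217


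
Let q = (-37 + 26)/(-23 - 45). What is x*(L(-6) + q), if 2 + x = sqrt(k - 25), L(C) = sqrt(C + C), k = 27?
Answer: -(2 - sqrt(2))*(11 + 136*I*sqrt(3))/68 ≈ -0.09476 - 2.0292*I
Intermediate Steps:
L(C) = sqrt(2)*sqrt(C) (L(C) = sqrt(2*C) = sqrt(2)*sqrt(C))
x = -2 + sqrt(2) (x = -2 + sqrt(27 - 25) = -2 + sqrt(2) ≈ -0.58579)
q = 11/68 (q = -11/(-68) = -11*(-1/68) = 11/68 ≈ 0.16176)
x*(L(-6) + q) = (-2 + sqrt(2))*(sqrt(2)*sqrt(-6) + 11/68) = (-2 + sqrt(2))*(sqrt(2)*(I*sqrt(6)) + 11/68) = (-2 + sqrt(2))*(2*I*sqrt(3) + 11/68) = (-2 + sqrt(2))*(11/68 + 2*I*sqrt(3))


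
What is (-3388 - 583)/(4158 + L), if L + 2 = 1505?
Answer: -3971/5661 ≈ -0.70147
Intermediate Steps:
L = 1503 (L = -2 + 1505 = 1503)
(-3388 - 583)/(4158 + L) = (-3388 - 583)/(4158 + 1503) = -3971/5661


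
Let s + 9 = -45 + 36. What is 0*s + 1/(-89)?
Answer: -1/89 ≈ -0.011236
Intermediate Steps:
s = -18 (s = -9 + (-45 + 36) = -9 - 9 = -18)
0*s + 1/(-89) = 0*(-18) + 1/(-89) = 0 - 1/89 = -1/89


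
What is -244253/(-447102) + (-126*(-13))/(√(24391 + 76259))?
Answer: 244253/447102 + 273*√4026/3355 ≈ 5.7094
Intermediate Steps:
-244253/(-447102) + (-126*(-13))/(√(24391 + 76259)) = -244253*(-1/447102) + 1638/(√100650) = 244253/447102 + 1638/((5*√4026)) = 244253/447102 + 1638*(√4026/20130) = 244253/447102 + 273*√4026/3355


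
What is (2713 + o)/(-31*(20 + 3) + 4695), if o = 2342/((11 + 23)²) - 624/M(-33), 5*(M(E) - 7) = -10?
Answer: 680523/1046180 ≈ 0.65048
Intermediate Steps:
M(E) = 5 (M(E) = 7 + (⅕)*(-10) = 7 - 2 = 5)
o = -354817/2890 (o = 2342/((11 + 23)²) - 624/5 = 2342/(34²) - 624*⅕ = 2342/1156 - 624/5 = 2342*(1/1156) - 624/5 = 1171/578 - 624/5 = -354817/2890 ≈ -122.77)
(2713 + o)/(-31*(20 + 3) + 4695) = (2713 - 354817/2890)/(-31*(20 + 3) + 4695) = 7485753/(2890*(-31*23 + 4695)) = 7485753/(2890*(-713 + 4695)) = (7485753/2890)/3982 = (7485753/2890)*(1/3982) = 680523/1046180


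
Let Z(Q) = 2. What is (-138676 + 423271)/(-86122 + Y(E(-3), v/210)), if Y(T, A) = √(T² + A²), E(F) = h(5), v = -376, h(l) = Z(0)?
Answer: -135110771877375/40886206308328 - 29882475*√19861/40886206308328 ≈ -3.3047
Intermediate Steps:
h(l) = 2
E(F) = 2
Y(T, A) = √(A² + T²)
(-138676 + 423271)/(-86122 + Y(E(-3), v/210)) = (-138676 + 423271)/(-86122 + √((-376/210)² + 2²)) = 284595/(-86122 + √((-376*1/210)² + 4)) = 284595/(-86122 + √((-188/105)² + 4)) = 284595/(-86122 + √(35344/11025 + 4)) = 284595/(-86122 + √(79444/11025)) = 284595/(-86122 + 2*√19861/105)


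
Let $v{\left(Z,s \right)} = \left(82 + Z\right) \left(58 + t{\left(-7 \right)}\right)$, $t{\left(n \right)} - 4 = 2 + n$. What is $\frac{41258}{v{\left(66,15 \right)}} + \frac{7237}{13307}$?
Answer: $\frac{305035769}{56128926} \approx 5.4346$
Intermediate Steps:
$t{\left(n \right)} = 6 + n$ ($t{\left(n \right)} = 4 + \left(2 + n\right) = 6 + n$)
$v{\left(Z,s \right)} = 4674 + 57 Z$ ($v{\left(Z,s \right)} = \left(82 + Z\right) \left(58 + \left(6 - 7\right)\right) = \left(82 + Z\right) \left(58 - 1\right) = \left(82 + Z\right) 57 = 4674 + 57 Z$)
$\frac{41258}{v{\left(66,15 \right)}} + \frac{7237}{13307} = \frac{41258}{4674 + 57 \cdot 66} + \frac{7237}{13307} = \frac{41258}{4674 + 3762} + 7237 \cdot \frac{1}{13307} = \frac{41258}{8436} + \frac{7237}{13307} = 41258 \cdot \frac{1}{8436} + \frac{7237}{13307} = \frac{20629}{4218} + \frac{7237}{13307} = \frac{305035769}{56128926}$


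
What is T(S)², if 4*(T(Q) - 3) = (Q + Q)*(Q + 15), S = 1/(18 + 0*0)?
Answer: 4906225/419904 ≈ 11.684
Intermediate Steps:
S = 1/18 (S = 1/(18 + 0) = 1/18 ≈ 0.055556)
T(Q) = 3 + Q*(15 + Q)/2 (T(Q) = 3 + ((Q + Q)*(Q + 15))/4 = 3 + ((2*Q)*(15 + Q))/4 = 3 + (2*Q*(15 + Q))/4 = 3 + Q*(15 + Q)/2)
T(S)² = (3 + (1/18)²/2 + (15/2)*(1/18))² = (3 + (½)*(1/324) + 5/12)² = (3 + 1/648 + 5/12)² = (2215/648)² = 4906225/419904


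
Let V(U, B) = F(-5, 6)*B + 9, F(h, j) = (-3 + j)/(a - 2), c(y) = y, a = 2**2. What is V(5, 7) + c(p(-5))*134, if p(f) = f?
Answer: -1301/2 ≈ -650.50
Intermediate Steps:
a = 4
F(h, j) = -3/2 + j/2 (F(h, j) = (-3 + j)/(4 - 2) = (-3 + j)/2 = (-3 + j)*(1/2) = -3/2 + j/2)
V(U, B) = 9 + 3*B/2 (V(U, B) = (-3/2 + (1/2)*6)*B + 9 = (-3/2 + 3)*B + 9 = 3*B/2 + 9 = 9 + 3*B/2)
V(5, 7) + c(p(-5))*134 = (9 + (3/2)*7) - 5*134 = (9 + 21/2) - 670 = 39/2 - 670 = -1301/2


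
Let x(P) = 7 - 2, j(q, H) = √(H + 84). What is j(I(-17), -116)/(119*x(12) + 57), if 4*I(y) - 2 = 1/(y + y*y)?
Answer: I*√2/163 ≈ 0.0086762*I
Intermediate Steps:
I(y) = ½ + 1/(4*(y + y²)) (I(y) = ½ + 1/(4*(y + y*y)) = ½ + 1/(4*(y + y²)))
j(q, H) = √(84 + H)
x(P) = 5
j(I(-17), -116)/(119*x(12) + 57) = √(84 - 116)/(119*5 + 57) = √(-32)/(595 + 57) = (4*I*√2)/652 = (4*I*√2)*(1/652) = I*√2/163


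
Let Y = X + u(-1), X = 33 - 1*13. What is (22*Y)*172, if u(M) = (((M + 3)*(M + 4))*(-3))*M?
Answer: 143792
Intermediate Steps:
X = 20 (X = 33 - 13 = 20)
u(M) = -3*M*(3 + M)*(4 + M) (u(M) = (((3 + M)*(4 + M))*(-3))*M = (-3*(3 + M)*(4 + M))*M = -3*M*(3 + M)*(4 + M))
Y = 38 (Y = 20 - 3*(-1)*(12 + (-1)² + 7*(-1)) = 20 - 3*(-1)*(12 + 1 - 7) = 20 - 3*(-1)*6 = 20 + 18 = 38)
(22*Y)*172 = (22*38)*172 = 836*172 = 143792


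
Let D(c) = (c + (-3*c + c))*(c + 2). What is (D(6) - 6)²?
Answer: 2916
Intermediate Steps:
D(c) = -c*(2 + c) (D(c) = (c - 2*c)*(2 + c) = (-c)*(2 + c) = -c*(2 + c))
(D(6) - 6)² = (-1*6*(2 + 6) - 6)² = (-1*6*8 - 6)² = (-48 - 6)² = (-54)² = 2916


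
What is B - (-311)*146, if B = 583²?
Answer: 385295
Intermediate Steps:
B = 339889
B - (-311)*146 = 339889 - (-311)*146 = 339889 - 1*(-45406) = 339889 + 45406 = 385295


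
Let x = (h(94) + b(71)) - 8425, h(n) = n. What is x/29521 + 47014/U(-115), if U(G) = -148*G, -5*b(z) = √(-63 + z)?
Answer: 623053337/251223710 - 2*√2/147605 ≈ 2.4801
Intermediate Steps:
b(z) = -√(-63 + z)/5
x = -8331 - 2*√2/5 (x = (94 - √(-63 + 71)/5) - 8425 = (94 - 2*√2/5) - 8425 = -8331 - 2*√2/5 ≈ -8331.6)
x/29521 + 47014/U(-115) = (-8331 - 2*√2/5)/29521 + 47014/((-148*(-115))) = (-8331 - 2*√2/5)*(1/29521) + 47014/17020 = (-8331/29521 - 2*√2/147605) + 47014*(1/17020) = (-8331/29521 - 2*√2/147605) + 23507/8510 = 623053337/251223710 - 2*√2/147605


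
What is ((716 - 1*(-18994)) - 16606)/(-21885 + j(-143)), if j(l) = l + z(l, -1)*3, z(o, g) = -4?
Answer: -388/2755 ≈ -0.14083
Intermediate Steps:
j(l) = -12 + l (j(l) = l - 4*3 = l - 12 = -12 + l)
((716 - 1*(-18994)) - 16606)/(-21885 + j(-143)) = ((716 - 1*(-18994)) - 16606)/(-21885 + (-12 - 143)) = ((716 + 18994) - 16606)/(-21885 - 155) = (19710 - 16606)/(-22040) = 3104*(-1/22040) = -388/2755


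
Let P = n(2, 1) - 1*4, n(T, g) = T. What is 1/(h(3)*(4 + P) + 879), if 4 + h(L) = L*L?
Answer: 1/889 ≈ 0.0011249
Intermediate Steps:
h(L) = -4 + L**2 (h(L) = -4 + L*L = -4 + L**2)
P = -2 (P = 2 - 1*4 = 2 - 4 = -2)
1/(h(3)*(4 + P) + 879) = 1/((-4 + 3**2)*(4 - 2) + 879) = 1/((-4 + 9)*2 + 879) = 1/(5*2 + 879) = 1/(10 + 879) = 1/889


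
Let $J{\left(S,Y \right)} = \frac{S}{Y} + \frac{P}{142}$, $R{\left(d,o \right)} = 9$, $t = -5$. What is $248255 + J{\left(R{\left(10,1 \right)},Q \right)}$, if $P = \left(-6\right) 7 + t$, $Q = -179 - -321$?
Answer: $\frac{17626086}{71} \approx 2.4825 \cdot 10^{5}$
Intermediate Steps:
$Q = 142$ ($Q = -179 + 321 = 142$)
$P = -47$ ($P = \left(-6\right) 7 - 5 = -42 - 5 = -47$)
$J{\left(S,Y \right)} = - \frac{47}{142} + \frac{S}{Y}$ ($J{\left(S,Y \right)} = \frac{S}{Y} - \frac{47}{142} = - \frac{47}{142} + \frac{S}{Y}$)
$248255 + J{\left(R{\left(10,1 \right)},Q \right)} = 248255 - \left(\frac{47}{142} - \frac{9}{142}\right) = 248255 + \left(- \frac{47}{142} + 9 \cdot \frac{1}{142}\right) = 248255 + \left(- \frac{47}{142} + \frac{9}{142}\right) = 248255 - \frac{19}{71} = \frac{17626086}{71}$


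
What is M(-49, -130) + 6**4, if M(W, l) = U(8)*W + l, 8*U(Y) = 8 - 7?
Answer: 9279/8 ≈ 1159.9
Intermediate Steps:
U(Y) = 1/8 (U(Y) = (8 - 7)/8 = (1/8)*1 = 1/8)
M(W, l) = l + W/8 (M(W, l) = W/8 + l = l + W/8)
M(-49, -130) + 6**4 = (-130 + (1/8)*(-49)) + 6**4 = (-130 - 49/8) + 1296 = -1089/8 + 1296 = 9279/8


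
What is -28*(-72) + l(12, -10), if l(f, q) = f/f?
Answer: 2017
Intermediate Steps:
l(f, q) = 1
-28*(-72) + l(12, -10) = -28*(-72) + 1 = 2016 + 1 = 2017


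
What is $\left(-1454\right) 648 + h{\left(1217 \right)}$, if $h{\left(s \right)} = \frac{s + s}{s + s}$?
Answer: $-942191$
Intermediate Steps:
$h{\left(s \right)} = 1$ ($h{\left(s \right)} = \frac{2 s}{2 s} = 2 s \frac{1}{2 s} = 1$)
$\left(-1454\right) 648 + h{\left(1217 \right)} = \left(-1454\right) 648 + 1 = -942192 + 1 = -942191$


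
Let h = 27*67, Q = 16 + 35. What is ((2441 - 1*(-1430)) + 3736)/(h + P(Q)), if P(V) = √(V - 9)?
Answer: 4587021/1090813 - 7607*√42/3272439 ≈ 4.1901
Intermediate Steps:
Q = 51
h = 1809
P(V) = √(-9 + V)
((2441 - 1*(-1430)) + 3736)/(h + P(Q)) = ((2441 - 1*(-1430)) + 3736)/(1809 + √(-9 + 51)) = ((2441 + 1430) + 3736)/(1809 + √42) = (3871 + 3736)/(1809 + √42) = 7607/(1809 + √42)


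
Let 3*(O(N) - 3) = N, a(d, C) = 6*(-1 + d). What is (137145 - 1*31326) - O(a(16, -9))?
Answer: 105786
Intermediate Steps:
a(d, C) = -6 + 6*d
O(N) = 3 + N/3
(137145 - 1*31326) - O(a(16, -9)) = (137145 - 1*31326) - (3 + (-6 + 6*16)/3) = (137145 - 31326) - (3 + (-6 + 96)/3) = 105819 - (3 + (⅓)*90) = 105819 - (3 + 30) = 105819 - 1*33 = 105819 - 33 = 105786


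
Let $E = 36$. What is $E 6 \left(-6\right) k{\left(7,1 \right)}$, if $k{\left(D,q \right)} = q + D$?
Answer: $-10368$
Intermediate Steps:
$k{\left(D,q \right)} = D + q$
$E 6 \left(-6\right) k{\left(7,1 \right)} = 36 \cdot 6 \left(-6\right) \left(7 + 1\right) = 36 \left(-36\right) 8 = \left(-1296\right) 8 = -10368$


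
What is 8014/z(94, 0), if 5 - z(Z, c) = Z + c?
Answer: -8014/89 ≈ -90.045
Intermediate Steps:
z(Z, c) = 5 - Z - c (z(Z, c) = 5 - (Z + c) = 5 + (-Z - c) = 5 - Z - c)
8014/z(94, 0) = 8014/(5 - 1*94 - 1*0) = 8014/(5 - 94 + 0) = 8014/(-89) = 8014*(-1/89) = -8014/89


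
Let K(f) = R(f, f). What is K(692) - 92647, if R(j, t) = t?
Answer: -91955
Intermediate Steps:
K(f) = f
K(692) - 92647 = 692 - 92647 = -91955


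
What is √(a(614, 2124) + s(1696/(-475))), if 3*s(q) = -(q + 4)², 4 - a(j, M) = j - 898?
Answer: 4*√4060383/475 ≈ 16.969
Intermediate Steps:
a(j, M) = 902 - j (a(j, M) = 4 - (j - 898) = 4 - (-898 + j) = 4 + (898 - j) = 902 - j)
s(q) = -(4 + q)²/3 (s(q) = (-(q + 4)²)/3 = (-(4 + q)²)/3 = -(4 + q)²/3)
√(a(614, 2124) + s(1696/(-475))) = √((902 - 1*614) - (4 + 1696/(-475))²/3) = √((902 - 614) - (4 + 1696*(-1/475))²/3) = √(288 - (4 - 1696/475)²/3) = √(288 - (204/475)²/3) = √(288 - ⅓*41616/225625) = √(288 - 13872/225625) = √(64966128/225625) = 4*√4060383/475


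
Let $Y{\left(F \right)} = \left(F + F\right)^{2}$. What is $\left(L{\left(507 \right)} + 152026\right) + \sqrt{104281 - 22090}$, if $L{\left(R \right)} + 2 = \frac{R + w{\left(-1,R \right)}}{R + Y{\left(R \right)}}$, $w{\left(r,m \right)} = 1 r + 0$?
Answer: $\frac{156387545378}{1028703} + \sqrt{82191} \approx 1.5231 \cdot 10^{5}$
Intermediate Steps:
$Y{\left(F \right)} = 4 F^{2}$ ($Y{\left(F \right)} = \left(2 F\right)^{2} = 4 F^{2}$)
$w{\left(r,m \right)} = r$ ($w{\left(r,m \right)} = r + 0 = r$)
$L{\left(R \right)} = -2 + \frac{-1 + R}{R + 4 R^{2}}$ ($L{\left(R \right)} = -2 + \frac{R - 1}{R + 4 R^{2}} = -2 + \frac{-1 + R}{R + 4 R^{2}}$)
$\left(L{\left(507 \right)} + 152026\right) + \sqrt{104281 - 22090} = \left(\frac{-1 - 507 - 8 \cdot 507^{2}}{507 \left(1 + 4 \cdot 507\right)} + 152026\right) + \sqrt{104281 - 22090} = \left(\frac{-1 - 507 - 2056392}{507 \left(1 + 2028\right)} + 152026\right) + \sqrt{82191} = \left(\frac{-1 - 507 - 2056392}{507 \cdot 2029} + 152026\right) + \sqrt{82191} = \left(\frac{1}{507} \cdot \frac{1}{2029} \left(-2056900\right) + 152026\right) + \sqrt{82191} = \left(- \frac{2056900}{1028703} + 152026\right) + \sqrt{82191} = \frac{156387545378}{1028703} + \sqrt{82191}$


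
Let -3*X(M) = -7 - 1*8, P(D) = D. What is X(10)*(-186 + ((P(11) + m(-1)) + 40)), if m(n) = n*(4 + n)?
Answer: -690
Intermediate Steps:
X(M) = 5 (X(M) = -(-7 - 1*8)/3 = -(-7 - 8)/3 = -1/3*(-15) = 5)
X(10)*(-186 + ((P(11) + m(-1)) + 40)) = 5*(-186 + ((11 - (4 - 1)) + 40)) = 5*(-186 + ((11 - 1*3) + 40)) = 5*(-186 + ((11 - 3) + 40)) = 5*(-186 + (8 + 40)) = 5*(-186 + 48) = 5*(-138) = -690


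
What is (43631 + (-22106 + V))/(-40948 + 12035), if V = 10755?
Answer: -32280/28913 ≈ -1.1165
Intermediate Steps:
(43631 + (-22106 + V))/(-40948 + 12035) = (43631 + (-22106 + 10755))/(-40948 + 12035) = (43631 - 11351)/(-28913) = 32280*(-1/28913) = -32280/28913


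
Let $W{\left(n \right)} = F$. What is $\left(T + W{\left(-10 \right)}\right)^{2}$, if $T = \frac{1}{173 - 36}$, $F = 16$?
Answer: $\frac{4809249}{18769} \approx 256.23$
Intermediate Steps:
$W{\left(n \right)} = 16$
$T = \frac{1}{137}$ ($T = \frac{1}{173 - 36} = \frac{1}{137} \approx 0.0072993$)
$\left(T + W{\left(-10 \right)}\right)^{2} = \left(\frac{1}{137} + 16\right)^{2} = \left(\frac{2193}{137}\right)^{2} = \frac{4809249}{18769}$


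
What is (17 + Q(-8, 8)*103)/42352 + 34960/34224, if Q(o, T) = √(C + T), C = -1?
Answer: 4025021/3938736 + 103*√7/42352 ≈ 1.0283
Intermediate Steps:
Q(o, T) = √(-1 + T)
(17 + Q(-8, 8)*103)/42352 + 34960/34224 = (17 + √(-1 + 8)*103)/42352 + 34960/34224 = (17 + √7*103)*(1/42352) + 34960*(1/34224) = (17 + 103*√7)*(1/42352) + 95/93 = (17/42352 + 103*√7/42352) + 95/93 = 4025021/3938736 + 103*√7/42352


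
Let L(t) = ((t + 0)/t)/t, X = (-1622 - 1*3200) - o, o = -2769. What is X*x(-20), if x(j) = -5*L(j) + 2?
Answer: -18477/4 ≈ -4619.3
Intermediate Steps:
X = -2053 (X = (-1622 - 1*3200) - 1*(-2769) = (-1622 - 3200) + 2769 = -4822 + 2769 = -2053)
L(t) = 1/t (L(t) = (t/t)/t = 1/t)
x(j) = 2 - 5/j (x(j) = -5/j + 2 = 2 - 5/j)
X*x(-20) = -2053*(2 - 5/(-20)) = -2053*(2 - 5*(-1/20)) = -2053*(2 + 1/4) = -2053*9/4 = -18477/4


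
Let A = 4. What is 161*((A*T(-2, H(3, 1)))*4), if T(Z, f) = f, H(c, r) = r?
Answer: 2576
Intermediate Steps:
161*((A*T(-2, H(3, 1)))*4) = 161*((4*1)*4) = 161*(4*4) = 161*16 = 2576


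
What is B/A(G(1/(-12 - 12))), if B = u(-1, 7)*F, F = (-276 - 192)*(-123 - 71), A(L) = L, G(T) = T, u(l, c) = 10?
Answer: -21790080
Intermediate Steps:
F = 90792 (F = -468*(-194) = 90792)
B = 907920 (B = 10*90792 = 907920)
B/A(G(1/(-12 - 12))) = 907920/(1/(-12 - 12)) = 907920/(1/(-24)) = 907920/(-1/24) = 907920*(-24) = -21790080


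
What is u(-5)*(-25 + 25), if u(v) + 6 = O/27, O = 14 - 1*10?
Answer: 0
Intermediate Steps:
O = 4 (O = 14 - 10 = 4)
u(v) = -158/27 (u(v) = -6 + 4/27 = -158/27)
u(-5)*(-25 + 25) = -158*(-25 + 25)/27 = -158/27*0 = 0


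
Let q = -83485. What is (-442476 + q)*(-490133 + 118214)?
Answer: 195614889159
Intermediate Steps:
(-442476 + q)*(-490133 + 118214) = (-442476 - 83485)*(-490133 + 118214) = -525961*(-371919) = 195614889159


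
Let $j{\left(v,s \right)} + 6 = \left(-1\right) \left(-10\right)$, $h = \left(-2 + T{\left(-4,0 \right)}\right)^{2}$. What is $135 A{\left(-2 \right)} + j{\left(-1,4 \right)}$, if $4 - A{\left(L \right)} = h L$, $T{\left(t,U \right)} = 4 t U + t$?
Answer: $10264$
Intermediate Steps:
$T{\left(t,U \right)} = t + 4 U t$ ($T{\left(t,U \right)} = 4 U t + t = t + 4 U t$)
$h = 36$ ($h = \left(-2 - 4 \left(1 + 4 \cdot 0\right)\right)^{2} = \left(-2 - 4 \left(1 + 0\right)\right)^{2} = \left(-2 - 4\right)^{2} = \left(-6\right)^{2} = 36$)
$j{\left(v,s \right)} = 4$ ($j{\left(v,s \right)} = -6 - -10 = -6 + 10 = 4$)
$A{\left(L \right)} = 4 - 36 L$
$135 A{\left(-2 \right)} + j{\left(-1,4 \right)} = 135 \left(4 - -72\right) + 4 = 135 \left(4 + 72\right) + 4 = 135 \cdot 76 + 4 = 10260 + 4 = 10264$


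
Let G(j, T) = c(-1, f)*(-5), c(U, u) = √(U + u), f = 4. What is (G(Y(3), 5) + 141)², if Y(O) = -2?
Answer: 19956 - 1410*√3 ≈ 17514.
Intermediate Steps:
G(j, T) = -5*√3 (G(j, T) = √(-1 + 4)*(-5) = √3*(-5) = -5*√3)
(G(Y(3), 5) + 141)² = (-5*√3 + 141)² = (141 - 5*√3)²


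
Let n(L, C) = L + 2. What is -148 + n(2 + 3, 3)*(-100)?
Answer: -848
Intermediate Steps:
n(L, C) = 2 + L
-148 + n(2 + 3, 3)*(-100) = -148 + (2 + (2 + 3))*(-100) = -148 + (2 + 5)*(-100) = -148 + 7*(-100) = -148 - 700 = -848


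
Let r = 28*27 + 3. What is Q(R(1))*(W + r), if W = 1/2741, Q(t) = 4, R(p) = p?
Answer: 8321680/2741 ≈ 3036.0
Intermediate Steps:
W = 1/2741 ≈ 0.00036483
r = 759 (r = 756 + 3 = 759)
Q(R(1))*(W + r) = 4*(1/2741 + 759) = 4*(2080420/2741) = 8321680/2741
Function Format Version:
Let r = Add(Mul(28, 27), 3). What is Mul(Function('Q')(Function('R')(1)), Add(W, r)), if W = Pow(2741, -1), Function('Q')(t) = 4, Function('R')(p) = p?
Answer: Rational(8321680, 2741) ≈ 3036.0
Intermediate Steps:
W = Rational(1, 2741) ≈ 0.00036483
r = 759 (r = Add(756, 3) = 759)
Mul(Function('Q')(Function('R')(1)), Add(W, r)) = Mul(4, Add(Rational(1, 2741), 759)) = Mul(4, Rational(2080420, 2741)) = Rational(8321680, 2741)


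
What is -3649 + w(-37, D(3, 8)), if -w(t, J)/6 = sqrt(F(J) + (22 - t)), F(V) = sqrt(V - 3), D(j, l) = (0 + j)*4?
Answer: -3649 - 6*sqrt(62) ≈ -3696.2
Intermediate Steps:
D(j, l) = 4*j (D(j, l) = j*4 = 4*j)
F(V) = sqrt(-3 + V)
w(t, J) = -6*sqrt(22 + sqrt(-3 + J) - t) (w(t, J) = -6*sqrt(sqrt(-3 + J) + (22 - t)) = -6*sqrt(22 + sqrt(-3 + J) - t))
-3649 + w(-37, D(3, 8)) = -3649 - 6*sqrt(22 + sqrt(-3 + 4*3) - 1*(-37)) = -3649 - 6*sqrt(22 + sqrt(-3 + 12) + 37) = -3649 - 6*sqrt(22 + sqrt(9) + 37) = -3649 - 6*sqrt(22 + 3 + 37) = -3649 - 6*sqrt(62)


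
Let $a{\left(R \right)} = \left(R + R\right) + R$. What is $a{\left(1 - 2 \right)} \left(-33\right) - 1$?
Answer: $98$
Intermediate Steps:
$a{\left(R \right)} = 3 R$ ($a{\left(R \right)} = 2 R + R = 3 R$)
$a{\left(1 - 2 \right)} \left(-33\right) - 1 = 3 \left(1 - 2\right) \left(-33\right) - 1 = 3 \left(-1\right) \left(-33\right) - 1 = \left(-3\right) \left(-33\right) - 1 = 99 - 1 = 98$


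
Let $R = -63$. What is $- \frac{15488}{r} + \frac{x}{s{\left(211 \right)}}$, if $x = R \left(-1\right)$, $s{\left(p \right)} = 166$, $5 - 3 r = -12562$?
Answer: $- \frac{2307101}{695374} \approx -3.3178$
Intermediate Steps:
$r = 4189$ ($r = \frac{5}{3} - - \frac{12562}{3} = \frac{5}{3} + \frac{12562}{3} = 4189$)
$x = 63$ ($x = \left(-63\right) \left(-1\right) = 63$)
$- \frac{15488}{r} + \frac{x}{s{\left(211 \right)}} = - \frac{15488}{4189} + \frac{63}{166} = - \frac{2307101}{695374}$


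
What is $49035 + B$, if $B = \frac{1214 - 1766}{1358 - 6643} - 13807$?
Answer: $\frac{186180532}{5285} \approx 35228.0$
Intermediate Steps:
$B = - \frac{72969443}{5285}$ ($B = - \frac{552}{-5285} - 13807 = \left(-552\right) \left(- \frac{1}{5285}\right) - 13807 = \frac{552}{5285} - 13807 = - \frac{72969443}{5285} \approx -13807.0$)
$49035 + B = 49035 - \frac{72969443}{5285} = \frac{186180532}{5285}$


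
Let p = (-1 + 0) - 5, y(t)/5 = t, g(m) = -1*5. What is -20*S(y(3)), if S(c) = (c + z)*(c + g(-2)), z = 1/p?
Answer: -8900/3 ≈ -2966.7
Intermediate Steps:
g(m) = -5
y(t) = 5*t
p = -6 (p = -1 - 5 = -6)
z = -1/6 (z = 1/(-6) = -1/6 ≈ -0.16667)
S(c) = (-5 + c)*(-1/6 + c) (S(c) = (c - 1/6)*(c - 5) = (-1/6 + c)*(-5 + c) = (-5 + c)*(-1/6 + c))
-20*S(y(3)) = -20*(5/6 + (5*3)**2 - 155*3/6) = -20*(5/6 + 15**2 - 31/6*15) = -20*(5/6 + 225 - 155/2) = -20*445/3 = -8900/3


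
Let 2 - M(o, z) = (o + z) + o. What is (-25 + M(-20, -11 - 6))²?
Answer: 1156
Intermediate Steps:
M(o, z) = 2 - z - 2*o (M(o, z) = 2 - ((o + z) + o) = 2 - (z + 2*o) = 2 + (-z - 2*o) = 2 - z - 2*o)
(-25 + M(-20, -11 - 6))² = (-25 + (2 - (-11 - 6) - 2*(-20)))² = (-25 + (2 - 1*(-17) + 40))² = (-25 + (2 + 17 + 40))² = (-25 + 59)² = 34² = 1156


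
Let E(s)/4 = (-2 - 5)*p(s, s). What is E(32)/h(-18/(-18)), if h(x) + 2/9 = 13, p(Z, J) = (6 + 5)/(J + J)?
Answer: -693/1840 ≈ -0.37663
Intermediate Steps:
p(Z, J) = 11/(2*J) (p(Z, J) = 11/((2*J)) = 11*(1/(2*J)) = 11/(2*J))
h(x) = 115/9 (h(x) = -2/9 + 13 = 115/9)
E(s) = -154/s (E(s) = 4*((-2 - 5)*(11/(2*s))) = 4*(-77/(2*s)) = -154/s)
E(32)/h(-18/(-18)) = (-154/32)/(115/9) = -154*1/32*(9/115) = -77/16*9/115 = -693/1840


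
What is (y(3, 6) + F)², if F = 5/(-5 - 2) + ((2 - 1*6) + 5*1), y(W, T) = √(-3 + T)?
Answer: 151/49 + 4*√3/7 ≈ 4.0714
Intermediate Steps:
F = 2/7 (F = 5/(-7) + ((2 - 6) + 5) = 5*(-⅐) + (-4 + 5) = -5/7 + 1 = 2/7 ≈ 0.28571)
(y(3, 6) + F)² = (√(-3 + 6) + 2/7)² = (√3 + 2/7)² = (2/7 + √3)²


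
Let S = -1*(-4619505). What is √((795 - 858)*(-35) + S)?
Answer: √4621710 ≈ 2149.8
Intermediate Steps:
S = 4619505
√((795 - 858)*(-35) + S) = √((795 - 858)*(-35) + 4619505) = √(-63*(-35) + 4619505) = √(2205 + 4619505) = √4621710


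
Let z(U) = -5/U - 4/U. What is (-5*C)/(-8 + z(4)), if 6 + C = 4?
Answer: -40/41 ≈ -0.97561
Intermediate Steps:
C = -2 (C = -6 + 4 = -2)
z(U) = -9/U
(-5*C)/(-8 + z(4)) = (-5*(-2))/(-8 - 9/4) = 10/(-8 - 9*1/4) = 10/(-8 - 9/4) = 10/(-41/4) = 10*(-4/41) = -40/41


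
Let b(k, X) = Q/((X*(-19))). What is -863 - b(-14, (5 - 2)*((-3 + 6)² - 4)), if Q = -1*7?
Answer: -245962/285 ≈ -863.02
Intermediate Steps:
Q = -7
b(k, X) = 7/(19*X) (b(k, X) = -7*(-1/(19*X)) = -(-7)/(19*X) = 7/(19*X))
-863 - b(-14, (5 - 2)*((-3 + 6)² - 4)) = -863 - 7/(19*((5 - 2)*((-3 + 6)² - 4))) = -863 - 7/(19*(3*(3² - 4))) = -863 - 7/(19*(3*(9 - 4))) = -863 - 7/(19*(3*5)) = -863 - 7/(19*15) = -863 - 1*7/285 = -863 - 7/285 = -245962/285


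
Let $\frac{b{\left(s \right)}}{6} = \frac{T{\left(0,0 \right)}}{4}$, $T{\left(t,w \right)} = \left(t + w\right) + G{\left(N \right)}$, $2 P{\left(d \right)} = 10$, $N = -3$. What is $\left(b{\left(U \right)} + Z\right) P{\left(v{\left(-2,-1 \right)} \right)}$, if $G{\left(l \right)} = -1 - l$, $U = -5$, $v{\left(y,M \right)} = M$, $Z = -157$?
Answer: $-770$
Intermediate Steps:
$P{\left(d \right)} = 5$ ($P{\left(d \right)} = \frac{1}{2} \cdot 10 = 5$)
$T{\left(t,w \right)} = 2 + t + w$ ($T{\left(t,w \right)} = \left(t + w\right) - -2 = \left(t + w\right) + \left(-1 + 3\right) = \left(t + w\right) + 2 = 2 + t + w$)
$b{\left(s \right)} = 3$ ($b{\left(s \right)} = 6 \frac{2 + 0 + 0}{4} = 6 \cdot 2 \cdot \frac{1}{4} = 6 \cdot \frac{1}{2} = 3$)
$\left(b{\left(U \right)} + Z\right) P{\left(v{\left(-2,-1 \right)} \right)} = \left(3 - 157\right) 5 = \left(-154\right) 5 = -770$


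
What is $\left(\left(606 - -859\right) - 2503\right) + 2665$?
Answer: $1627$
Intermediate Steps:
$\left(\left(606 - -859\right) - 2503\right) + 2665 = \left(\left(606 + 859\right) - 2503\right) + 2665 = \left(1465 - 2503\right) + 2665 = -1038 + 2665 = 1627$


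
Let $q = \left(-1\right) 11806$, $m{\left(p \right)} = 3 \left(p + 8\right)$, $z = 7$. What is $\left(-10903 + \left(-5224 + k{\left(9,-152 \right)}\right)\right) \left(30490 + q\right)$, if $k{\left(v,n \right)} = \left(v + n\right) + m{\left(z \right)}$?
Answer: $-303147900$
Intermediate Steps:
$m{\left(p \right)} = 24 + 3 p$ ($m{\left(p \right)} = 3 \left(8 + p\right) = 24 + 3 p$)
$k{\left(v,n \right)} = 45 + n + v$ ($k{\left(v,n \right)} = \left(v + n\right) + \left(24 + 3 \cdot 7\right) = \left(n + v\right) + \left(24 + 21\right) = \left(n + v\right) + 45 = 45 + n + v$)
$q = -11806$
$\left(-10903 + \left(-5224 + k{\left(9,-152 \right)}\right)\right) \left(30490 + q\right) = \left(-10903 + \left(-5224 + \left(45 - 152 + 9\right)\right)\right) \left(30490 - 11806\right) = \left(-10903 - 5322\right) 18684 = \left(-16225\right) 18684 = -303147900$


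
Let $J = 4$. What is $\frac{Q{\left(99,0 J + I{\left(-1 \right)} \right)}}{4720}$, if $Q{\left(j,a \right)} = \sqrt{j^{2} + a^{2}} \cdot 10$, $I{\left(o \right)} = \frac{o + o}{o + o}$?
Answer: $\frac{13 \sqrt{58}}{472} \approx 0.20976$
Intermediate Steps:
$I{\left(o \right)} = 1$ ($I{\left(o \right)} = \frac{2 o}{2 o} = 2 o \frac{1}{2 o} = 1$)
$Q{\left(j,a \right)} = 10 \sqrt{a^{2} + j^{2}}$ ($Q{\left(j,a \right)} = \sqrt{a^{2} + j^{2}} \cdot 10 = 10 \sqrt{a^{2} + j^{2}}$)
$\frac{Q{\left(99,0 J + I{\left(-1 \right)} \right)}}{4720} = \frac{10 \sqrt{\left(0 \cdot 4 + 1\right)^{2} + 99^{2}}}{4720} = 10 \sqrt{\left(0 + 1\right)^{2} + 9801} \cdot \frac{1}{4720} = 10 \sqrt{1^{2} + 9801} \cdot \frac{1}{4720} = 10 \sqrt{1 + 9801} \cdot \frac{1}{4720} = 10 \sqrt{9802} \cdot \frac{1}{4720} = 10 \cdot 13 \sqrt{58} \cdot \frac{1}{4720} = 130 \sqrt{58} \cdot \frac{1}{4720} = \frac{13 \sqrt{58}}{472}$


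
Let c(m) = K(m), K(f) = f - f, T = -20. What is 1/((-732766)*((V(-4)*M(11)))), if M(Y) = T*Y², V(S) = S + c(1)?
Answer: -1/7093174880 ≈ -1.4098e-10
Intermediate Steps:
K(f) = 0
c(m) = 0
V(S) = S (V(S) = S + 0 = S)
M(Y) = -20*Y²
1/((-732766)*((V(-4)*M(11)))) = 1/((-732766)*((-(-80)*11²))) = -1/(732766*((-(-80)*121))) = -1/(732766*((-4*(-2420)))) = -1/732766/9680 = -1/732766*1/9680 = -1/7093174880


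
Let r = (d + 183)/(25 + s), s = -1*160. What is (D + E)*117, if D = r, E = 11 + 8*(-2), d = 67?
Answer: -2405/3 ≈ -801.67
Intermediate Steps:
E = -5 (E = 11 - 16 = -5)
s = -160
r = -50/27 (r = (67 + 183)/(25 - 160) = 250/(-135) = 250*(-1/135) = -50/27 ≈ -1.8519)
D = -50/27 ≈ -1.8519
(D + E)*117 = (-50/27 - 5)*117 = -185/27*117 = -2405/3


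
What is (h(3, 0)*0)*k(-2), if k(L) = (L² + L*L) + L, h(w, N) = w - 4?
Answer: 0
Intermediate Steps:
h(w, N) = -4 + w
k(L) = L + 2*L² (k(L) = (L² + L²) + L = 2*L² + L = L + 2*L²)
(h(3, 0)*0)*k(-2) = ((-4 + 3)*0)*(-2*(1 + 2*(-2))) = (-1*0)*(-2*(1 - 4)) = 0*(-2*(-3)) = 0*6 = 0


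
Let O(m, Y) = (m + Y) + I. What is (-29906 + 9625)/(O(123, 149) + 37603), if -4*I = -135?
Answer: -81124/151635 ≈ -0.53500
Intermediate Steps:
I = 135/4 (I = -1/4*(-135) = 135/4 ≈ 33.750)
O(m, Y) = 135/4 + Y + m (O(m, Y) = (m + Y) + 135/4 = (Y + m) + 135/4 = 135/4 + Y + m)
(-29906 + 9625)/(O(123, 149) + 37603) = (-29906 + 9625)/((135/4 + 149 + 123) + 37603) = -20281/(1223/4 + 37603) = -20281/151635/4 = -20281*4/151635 = -81124/151635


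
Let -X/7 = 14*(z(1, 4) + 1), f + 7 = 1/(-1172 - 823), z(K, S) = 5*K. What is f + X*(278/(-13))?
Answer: 325929122/25935 ≈ 12567.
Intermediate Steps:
f = -13966/1995 (f = -7 + 1/(-1172 - 823) = -7 + 1/(-1995) = -7 - 1/1995 = -13966/1995 ≈ -7.0005)
X = -588 (X = -98*(5*1 + 1) = -98*(5 + 1) = -98*6 = -7*84 = -588)
f + X*(278/(-13)) = -13966/1995 - 163464/(-13) = -13966/1995 - 163464*(-1)/13 = -13966/1995 - 588*(-278/13) = -13966/1995 + 163464/13 = 325929122/25935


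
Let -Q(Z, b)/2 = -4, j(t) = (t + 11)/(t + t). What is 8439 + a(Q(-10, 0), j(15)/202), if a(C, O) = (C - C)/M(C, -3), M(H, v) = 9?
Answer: 8439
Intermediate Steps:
j(t) = (11 + t)/(2*t) (j(t) = (11 + t)/((2*t)) = (11 + t)*(1/(2*t)) = (11 + t)/(2*t))
Q(Z, b) = 8 (Q(Z, b) = -2*(-4) = 8)
a(C, O) = 0 (a(C, O) = (C - C)/9 = 0*(⅑) = 0)
8439 + a(Q(-10, 0), j(15)/202) = 8439 + 0 = 8439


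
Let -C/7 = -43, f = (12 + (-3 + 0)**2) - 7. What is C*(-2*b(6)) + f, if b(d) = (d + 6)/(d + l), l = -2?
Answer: -1792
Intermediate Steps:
b(d) = (6 + d)/(-2 + d) (b(d) = (d + 6)/(d - 2) = (6 + d)/(-2 + d))
f = 14 (f = (12 + (-3)**2) - 7 = (12 + 9) - 7 = 21 - 7 = 14)
C = 301 (C = -7*(-43) = 301)
C*(-2*b(6)) + f = 301*(-2*(6 + 6)/(-2 + 6)) + 14 = 301*(-2*12/4) + 14 = 301*(-12/2) + 14 = 301*(-2*3) + 14 = 301*(-6) + 14 = -1806 + 14 = -1792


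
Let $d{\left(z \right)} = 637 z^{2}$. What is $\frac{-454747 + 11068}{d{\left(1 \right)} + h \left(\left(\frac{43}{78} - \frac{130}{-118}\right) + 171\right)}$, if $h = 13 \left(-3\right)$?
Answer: $\frac{52354122}{719383} \approx 72.776$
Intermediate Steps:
$h = -39$
$\frac{-454747 + 11068}{d{\left(1 \right)} + h \left(\left(\frac{43}{78} - \frac{130}{-118}\right) + 171\right)} = \frac{-454747 + 11068}{637 \cdot 1^{2} - 39 \left(\left(\frac{43}{78} - \frac{130}{-118}\right) + 171\right)} = - \frac{443679}{637 \cdot 1 - 39 \left(\left(43 \cdot \frac{1}{78} - - \frac{65}{59}\right) + 171\right)} = - \frac{443679}{637 - 39 \left(\left(\frac{43}{78} + \frac{65}{59}\right) + 171\right)} = - \frac{443679}{637 - 39 \left(\frac{7607}{4602} + 171\right)} = - \frac{443679}{637 - \frac{794549}{118}} = - \frac{443679}{- \frac{719383}{118}} = \left(-443679\right) \left(- \frac{118}{719383}\right) = \frac{52354122}{719383}$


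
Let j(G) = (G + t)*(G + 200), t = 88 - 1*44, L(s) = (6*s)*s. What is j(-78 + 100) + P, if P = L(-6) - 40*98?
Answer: 10948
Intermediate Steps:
L(s) = 6*s**2
t = 44 (t = 88 - 44 = 44)
P = -3704 (P = 6*(-6)**2 - 40*98 = 6*36 - 3920 = 216 - 3920 = -3704)
j(G) = (44 + G)*(200 + G) (j(G) = (G + 44)*(G + 200) = (44 + G)*(200 + G))
j(-78 + 100) + P = (8800 + (-78 + 100)**2 + 244*(-78 + 100)) - 3704 = (8800 + 22**2 + 244*22) - 3704 = (8800 + 484 + 5368) - 3704 = 14652 - 3704 = 10948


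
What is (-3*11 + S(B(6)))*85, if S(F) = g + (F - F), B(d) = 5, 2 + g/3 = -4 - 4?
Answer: -5355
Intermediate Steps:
g = -30 (g = -6 + 3*(-4 - 4) = -6 + 3*(-8) = -6 - 24 = -30)
S(F) = -30 (S(F) = -30 + (F - F) = -30 + 0 = -30)
(-3*11 + S(B(6)))*85 = (-3*11 - 30)*85 = (-33 - 30)*85 = -63*85 = -5355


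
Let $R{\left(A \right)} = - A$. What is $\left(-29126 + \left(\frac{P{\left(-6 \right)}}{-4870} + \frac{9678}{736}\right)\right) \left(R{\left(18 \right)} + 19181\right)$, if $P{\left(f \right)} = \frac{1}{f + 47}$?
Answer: $- \frac{20496460572448537}{36739280} \approx -5.5789 \cdot 10^{8}$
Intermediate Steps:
$P{\left(f \right)} = \frac{1}{47 + f}$
$\left(-29126 + \left(\frac{P{\left(-6 \right)}}{-4870} + \frac{9678}{736}\right)\right) \left(R{\left(18 \right)} + 19181\right) = \left(-29126 + \left(\frac{1}{\left(47 - 6\right) \left(-4870\right)} + \frac{9678}{736}\right)\right) \left(\left(-1\right) 18 + 19181\right) = \left(-29126 + \left(\frac{1}{41} \left(- \frac{1}{4870}\right) + 9678 \cdot \frac{1}{736}\right)\right) \left(-18 + 19181\right) = \left(-29126 + \left(\frac{1}{41} \left(- \frac{1}{4870}\right) + \frac{4839}{368}\right)\right) 19163 = \left(-29126 + \left(- \frac{1}{199670} + \frac{4839}{368}\right)\right) 19163 = \left(-29126 + \frac{483101381}{36739280}\right) 19163 = \left(- \frac{1069585167899}{36739280}\right) 19163 = - \frac{20496460572448537}{36739280}$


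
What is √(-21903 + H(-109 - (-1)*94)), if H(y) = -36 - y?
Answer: 6*I*√609 ≈ 148.07*I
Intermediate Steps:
√(-21903 + H(-109 - (-1)*94)) = √(-21903 + (-36 - (-109 - (-1)*94))) = √(-21903 + (-36 - (-109 - 1*(-94)))) = √(-21903 + (-36 - (-109 + 94))) = √(-21903 + (-36 - 1*(-15))) = √(-21903 + (-36 + 15)) = √(-21903 - 21) = √(-21924) = 6*I*√609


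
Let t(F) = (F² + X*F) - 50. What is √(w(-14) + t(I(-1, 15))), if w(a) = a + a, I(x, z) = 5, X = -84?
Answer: I*√473 ≈ 21.749*I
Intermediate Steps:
w(a) = 2*a
t(F) = -50 + F² - 84*F (t(F) = (F² - 84*F) - 50 = -50 + F² - 84*F)
√(w(-14) + t(I(-1, 15))) = √(2*(-14) + (-50 + 5² - 84*5)) = √(-28 + (-50 + 25 - 420)) = √(-28 - 445) = √(-473) = I*√473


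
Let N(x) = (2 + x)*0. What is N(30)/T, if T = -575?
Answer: 0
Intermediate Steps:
N(x) = 0
N(30)/T = 0/(-575) = 0*(-1/575) = 0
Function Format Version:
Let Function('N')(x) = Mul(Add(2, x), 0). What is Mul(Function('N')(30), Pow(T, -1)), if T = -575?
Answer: 0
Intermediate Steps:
Function('N')(x) = 0
Mul(Function('N')(30), Pow(T, -1)) = Mul(0, Pow(-575, -1)) = Mul(0, Rational(-1, 575)) = 0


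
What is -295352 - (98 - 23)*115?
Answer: -303977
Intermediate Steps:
-295352 - (98 - 23)*115 = -295352 - 75*115 = -295352 - 1*8625 = -295352 - 8625 = -303977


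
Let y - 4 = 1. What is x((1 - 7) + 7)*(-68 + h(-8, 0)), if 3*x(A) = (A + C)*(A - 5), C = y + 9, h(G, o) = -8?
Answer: 1520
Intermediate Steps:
y = 5 (y = 4 + 1 = 5)
C = 14 (C = 5 + 9 = 14)
x(A) = (-5 + A)*(14 + A)/3 (x(A) = ((A + 14)*(A - 5))/3 = ((14 + A)*(-5 + A))/3 = ((-5 + A)*(14 + A))/3 = (-5 + A)*(14 + A)/3)
x((1 - 7) + 7)*(-68 + h(-8, 0)) = (-70/3 + 3*((1 - 7) + 7) + ((1 - 7) + 7)**2/3)*(-68 - 8) = (-70/3 + 3*(-6 + 7) + (-6 + 7)**2/3)*(-76) = (-70/3 + 3*1 + (1/3)*1**2)*(-76) = (-70/3 + 3 + (1/3)*1)*(-76) = (-70/3 + 3 + 1/3)*(-76) = -20*(-76) = 1520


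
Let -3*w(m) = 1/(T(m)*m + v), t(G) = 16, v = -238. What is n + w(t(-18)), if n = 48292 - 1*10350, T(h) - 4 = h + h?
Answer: 38473187/1014 ≈ 37942.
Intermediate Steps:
T(h) = 4 + 2*h (T(h) = 4 + (h + h) = 4 + 2*h)
n = 37942 (n = 48292 - 10350 = 37942)
w(m) = -1/(3*(-238 + m*(4 + 2*m))) (w(m) = -1/(3*((4 + 2*m)*m - 238)) = -1/(3*(m*(4 + 2*m) - 238)) = -1/(3*(-238 + m*(4 + 2*m))))
n + w(t(-18)) = 37942 - 1/(-714 + 6*16*(2 + 16)) = 37942 - 1/(-714 + 6*16*18) = 37942 - 1/(-714 + 1728) = 37942 - 1/1014 = 38473187/1014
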